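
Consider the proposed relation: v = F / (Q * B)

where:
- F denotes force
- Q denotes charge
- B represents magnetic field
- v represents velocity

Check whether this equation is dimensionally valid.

Yes

F (force) has dimensions [L M T^-2].
Q (charge) has dimensions [I T].
B (magnetic field) has dimensions [I^-1 M T^-2].
v (velocity) has dimensions [L T^-1].

Left side: [L T^-1]
Right side: [L T^-1]

Both sides have the same dimensions, so the equation is dimensionally consistent.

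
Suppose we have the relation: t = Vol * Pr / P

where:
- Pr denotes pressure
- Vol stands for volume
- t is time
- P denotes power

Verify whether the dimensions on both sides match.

Yes

Pr (pressure) has dimensions [L^-1 M T^-2].
Vol (volume) has dimensions [L^3].
t (time) has dimensions [T].
P (power) has dimensions [L^2 M T^-3].

Left side: [T]
Right side: [T]

Both sides have the same dimensions, so the equation is dimensionally consistent.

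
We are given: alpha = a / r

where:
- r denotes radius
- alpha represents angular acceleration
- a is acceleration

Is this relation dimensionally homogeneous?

Yes

r (radius) has dimensions [L].
alpha (angular acceleration) has dimensions [T^-2].
a (acceleration) has dimensions [L T^-2].

Left side: [T^-2]
Right side: [T^-2]

Both sides have the same dimensions, so the equation is dimensionally consistent.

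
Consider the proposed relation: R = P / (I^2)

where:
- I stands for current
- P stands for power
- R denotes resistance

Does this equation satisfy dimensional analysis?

Yes

I (current) has dimensions [I].
P (power) has dimensions [L^2 M T^-3].
R (resistance) has dimensions [I^-2 L^2 M T^-3].

Left side: [I^-2 L^2 M T^-3]
Right side: [I^-2 L^2 M T^-3]

Both sides have the same dimensions, so the equation is dimensionally consistent.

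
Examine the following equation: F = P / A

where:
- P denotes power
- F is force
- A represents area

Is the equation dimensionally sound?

No

P (power) has dimensions [L^2 M T^-3].
F (force) has dimensions [L M T^-2].
A (area) has dimensions [L^2].

Left side: [L M T^-2]
Right side: [M T^-3]

The two sides have different dimensions, so the equation is NOT dimensionally consistent.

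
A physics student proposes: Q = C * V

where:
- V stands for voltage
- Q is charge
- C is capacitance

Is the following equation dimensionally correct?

Yes

V (voltage) has dimensions [I^-1 L^2 M T^-3].
Q (charge) has dimensions [I T].
C (capacitance) has dimensions [I^2 L^-2 M^-1 T^4].

Left side: [I T]
Right side: [I T]

Both sides have the same dimensions, so the equation is dimensionally consistent.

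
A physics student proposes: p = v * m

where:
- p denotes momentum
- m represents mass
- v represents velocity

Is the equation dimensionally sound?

Yes

p (momentum) has dimensions [L M T^-1].
m (mass) has dimensions [M].
v (velocity) has dimensions [L T^-1].

Left side: [L M T^-1]
Right side: [L M T^-1]

Both sides have the same dimensions, so the equation is dimensionally consistent.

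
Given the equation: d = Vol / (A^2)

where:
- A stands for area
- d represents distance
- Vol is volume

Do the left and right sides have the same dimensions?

No

A (area) has dimensions [L^2].
d (distance) has dimensions [L].
Vol (volume) has dimensions [L^3].

Left side: [L]
Right side: [L^-1]

The two sides have different dimensions, so the equation is NOT dimensionally consistent.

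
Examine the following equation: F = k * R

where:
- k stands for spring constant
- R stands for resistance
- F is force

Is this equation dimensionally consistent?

No

k (spring constant) has dimensions [M T^-2].
R (resistance) has dimensions [I^-2 L^2 M T^-3].
F (force) has dimensions [L M T^-2].

Left side: [L M T^-2]
Right side: [I^-2 L^2 M^2 T^-5]

The two sides have different dimensions, so the equation is NOT dimensionally consistent.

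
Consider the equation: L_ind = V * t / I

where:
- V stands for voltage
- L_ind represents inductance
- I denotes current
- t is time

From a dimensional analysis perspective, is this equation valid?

Yes

V (voltage) has dimensions [I^-1 L^2 M T^-3].
L_ind (inductance) has dimensions [I^-2 L^2 M T^-2].
I (current) has dimensions [I].
t (time) has dimensions [T].

Left side: [I^-2 L^2 M T^-2]
Right side: [I^-2 L^2 M T^-2]

Both sides have the same dimensions, so the equation is dimensionally consistent.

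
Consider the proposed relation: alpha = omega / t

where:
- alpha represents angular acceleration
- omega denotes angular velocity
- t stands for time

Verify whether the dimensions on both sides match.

Yes

alpha (angular acceleration) has dimensions [T^-2].
omega (angular velocity) has dimensions [T^-1].
t (time) has dimensions [T].

Left side: [T^-2]
Right side: [T^-2]

Both sides have the same dimensions, so the equation is dimensionally consistent.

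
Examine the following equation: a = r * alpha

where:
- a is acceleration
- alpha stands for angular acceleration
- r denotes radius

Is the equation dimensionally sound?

Yes

a (acceleration) has dimensions [L T^-2].
alpha (angular acceleration) has dimensions [T^-2].
r (radius) has dimensions [L].

Left side: [L T^-2]
Right side: [L T^-2]

Both sides have the same dimensions, so the equation is dimensionally consistent.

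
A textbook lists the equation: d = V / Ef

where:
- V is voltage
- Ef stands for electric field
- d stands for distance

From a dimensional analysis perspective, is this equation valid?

Yes

V (voltage) has dimensions [I^-1 L^2 M T^-3].
Ef (electric field) has dimensions [I^-1 L M T^-3].
d (distance) has dimensions [L].

Left side: [L]
Right side: [L]

Both sides have the same dimensions, so the equation is dimensionally consistent.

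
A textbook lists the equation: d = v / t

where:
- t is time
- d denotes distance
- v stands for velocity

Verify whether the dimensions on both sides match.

No

t (time) has dimensions [T].
d (distance) has dimensions [L].
v (velocity) has dimensions [L T^-1].

Left side: [L]
Right side: [L T^-2]

The two sides have different dimensions, so the equation is NOT dimensionally consistent.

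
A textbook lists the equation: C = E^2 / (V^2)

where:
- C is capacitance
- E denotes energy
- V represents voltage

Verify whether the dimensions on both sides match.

No

C (capacitance) has dimensions [I^2 L^-2 M^-1 T^4].
E (energy) has dimensions [L^2 M T^-2].
V (voltage) has dimensions [I^-1 L^2 M T^-3].

Left side: [I^2 L^-2 M^-1 T^4]
Right side: [I^2 T^2]

The two sides have different dimensions, so the equation is NOT dimensionally consistent.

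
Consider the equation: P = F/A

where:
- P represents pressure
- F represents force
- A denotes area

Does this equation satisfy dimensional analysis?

Yes

P (pressure) has dimensions [L^-1 M T^-2].
F (force) has dimensions [L M T^-2].
A (area) has dimensions [L^2].

Left side: [L^-1 M T^-2]
Right side: [L^-1 M T^-2]

Both sides have the same dimensions, so the equation is dimensionally consistent.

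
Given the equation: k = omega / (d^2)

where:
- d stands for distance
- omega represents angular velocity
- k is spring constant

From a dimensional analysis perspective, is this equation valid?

No

d (distance) has dimensions [L].
omega (angular velocity) has dimensions [T^-1].
k (spring constant) has dimensions [M T^-2].

Left side: [M T^-2]
Right side: [L^-2 T^-1]

The two sides have different dimensions, so the equation is NOT dimensionally consistent.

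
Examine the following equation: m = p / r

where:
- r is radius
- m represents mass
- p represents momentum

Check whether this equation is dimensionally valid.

No

r (radius) has dimensions [L].
m (mass) has dimensions [M].
p (momentum) has dimensions [L M T^-1].

Left side: [M]
Right side: [M T^-1]

The two sides have different dimensions, so the equation is NOT dimensionally consistent.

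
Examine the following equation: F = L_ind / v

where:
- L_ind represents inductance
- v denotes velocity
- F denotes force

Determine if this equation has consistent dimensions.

No

L_ind (inductance) has dimensions [I^-2 L^2 M T^-2].
v (velocity) has dimensions [L T^-1].
F (force) has dimensions [L M T^-2].

Left side: [L M T^-2]
Right side: [I^-2 L M T^-1]

The two sides have different dimensions, so the equation is NOT dimensionally consistent.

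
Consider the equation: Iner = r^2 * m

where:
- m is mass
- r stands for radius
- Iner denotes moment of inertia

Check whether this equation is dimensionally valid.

Yes

m (mass) has dimensions [M].
r (radius) has dimensions [L].
Iner (moment of inertia) has dimensions [L^2 M].

Left side: [L^2 M]
Right side: [L^2 M]

Both sides have the same dimensions, so the equation is dimensionally consistent.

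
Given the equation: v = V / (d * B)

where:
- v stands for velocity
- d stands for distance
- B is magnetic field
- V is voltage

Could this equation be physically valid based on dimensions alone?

Yes

v (velocity) has dimensions [L T^-1].
d (distance) has dimensions [L].
B (magnetic field) has dimensions [I^-1 M T^-2].
V (voltage) has dimensions [I^-1 L^2 M T^-3].

Left side: [L T^-1]
Right side: [L T^-1]

Both sides have the same dimensions, so the equation is dimensionally consistent.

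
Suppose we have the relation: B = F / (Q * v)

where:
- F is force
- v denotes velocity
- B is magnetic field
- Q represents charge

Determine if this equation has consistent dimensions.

Yes

F (force) has dimensions [L M T^-2].
v (velocity) has dimensions [L T^-1].
B (magnetic field) has dimensions [I^-1 M T^-2].
Q (charge) has dimensions [I T].

Left side: [I^-1 M T^-2]
Right side: [I^-1 M T^-2]

Both sides have the same dimensions, so the equation is dimensionally consistent.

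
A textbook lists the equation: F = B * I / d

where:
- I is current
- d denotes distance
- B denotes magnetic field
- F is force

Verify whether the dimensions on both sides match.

No

I (current) has dimensions [I].
d (distance) has dimensions [L].
B (magnetic field) has dimensions [I^-1 M T^-2].
F (force) has dimensions [L M T^-2].

Left side: [L M T^-2]
Right side: [L^-1 M T^-2]

The two sides have different dimensions, so the equation is NOT dimensionally consistent.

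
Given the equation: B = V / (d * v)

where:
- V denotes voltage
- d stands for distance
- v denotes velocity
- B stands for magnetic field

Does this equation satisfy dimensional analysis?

Yes

V (voltage) has dimensions [I^-1 L^2 M T^-3].
d (distance) has dimensions [L].
v (velocity) has dimensions [L T^-1].
B (magnetic field) has dimensions [I^-1 M T^-2].

Left side: [I^-1 M T^-2]
Right side: [I^-1 M T^-2]

Both sides have the same dimensions, so the equation is dimensionally consistent.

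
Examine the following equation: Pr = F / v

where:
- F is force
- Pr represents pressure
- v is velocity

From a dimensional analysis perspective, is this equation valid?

No

F (force) has dimensions [L M T^-2].
Pr (pressure) has dimensions [L^-1 M T^-2].
v (velocity) has dimensions [L T^-1].

Left side: [L^-1 M T^-2]
Right side: [M T^-1]

The two sides have different dimensions, so the equation is NOT dimensionally consistent.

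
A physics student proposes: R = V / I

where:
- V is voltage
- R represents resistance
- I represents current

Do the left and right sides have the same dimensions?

Yes

V (voltage) has dimensions [I^-1 L^2 M T^-3].
R (resistance) has dimensions [I^-2 L^2 M T^-3].
I (current) has dimensions [I].

Left side: [I^-2 L^2 M T^-3]
Right side: [I^-2 L^2 M T^-3]

Both sides have the same dimensions, so the equation is dimensionally consistent.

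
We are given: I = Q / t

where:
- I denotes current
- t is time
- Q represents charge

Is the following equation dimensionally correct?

Yes

I (current) has dimensions [I].
t (time) has dimensions [T].
Q (charge) has dimensions [I T].

Left side: [I]
Right side: [I]

Both sides have the same dimensions, so the equation is dimensionally consistent.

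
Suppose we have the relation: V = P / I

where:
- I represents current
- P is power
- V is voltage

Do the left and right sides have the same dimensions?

Yes

I (current) has dimensions [I].
P (power) has dimensions [L^2 M T^-3].
V (voltage) has dimensions [I^-1 L^2 M T^-3].

Left side: [I^-1 L^2 M T^-3]
Right side: [I^-1 L^2 M T^-3]

Both sides have the same dimensions, so the equation is dimensionally consistent.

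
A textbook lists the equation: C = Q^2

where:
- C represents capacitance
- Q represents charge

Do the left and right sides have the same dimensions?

No

C (capacitance) has dimensions [I^2 L^-2 M^-1 T^4].
Q (charge) has dimensions [I T].

Left side: [I^2 L^-2 M^-1 T^4]
Right side: [I^2 T^2]

The two sides have different dimensions, so the equation is NOT dimensionally consistent.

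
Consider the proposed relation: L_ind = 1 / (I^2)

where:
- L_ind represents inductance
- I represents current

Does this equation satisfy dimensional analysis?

No

L_ind (inductance) has dimensions [I^-2 L^2 M T^-2].
I (current) has dimensions [I].

Left side: [I^-2 L^2 M T^-2]
Right side: [I^-2]

The two sides have different dimensions, so the equation is NOT dimensionally consistent.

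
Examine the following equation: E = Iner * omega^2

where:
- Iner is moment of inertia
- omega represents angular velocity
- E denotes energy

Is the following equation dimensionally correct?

Yes

Iner (moment of inertia) has dimensions [L^2 M].
omega (angular velocity) has dimensions [T^-1].
E (energy) has dimensions [L^2 M T^-2].

Left side: [L^2 M T^-2]
Right side: [L^2 M T^-2]

Both sides have the same dimensions, so the equation is dimensionally consistent.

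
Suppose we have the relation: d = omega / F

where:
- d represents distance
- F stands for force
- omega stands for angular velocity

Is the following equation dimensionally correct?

No

d (distance) has dimensions [L].
F (force) has dimensions [L M T^-2].
omega (angular velocity) has dimensions [T^-1].

Left side: [L]
Right side: [L^-1 M^-1 T]

The two sides have different dimensions, so the equation is NOT dimensionally consistent.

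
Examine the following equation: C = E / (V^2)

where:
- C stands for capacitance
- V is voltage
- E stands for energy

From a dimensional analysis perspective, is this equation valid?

Yes

C (capacitance) has dimensions [I^2 L^-2 M^-1 T^4].
V (voltage) has dimensions [I^-1 L^2 M T^-3].
E (energy) has dimensions [L^2 M T^-2].

Left side: [I^2 L^-2 M^-1 T^4]
Right side: [I^2 L^-2 M^-1 T^4]

Both sides have the same dimensions, so the equation is dimensionally consistent.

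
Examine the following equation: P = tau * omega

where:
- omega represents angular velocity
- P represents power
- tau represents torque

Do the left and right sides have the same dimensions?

Yes

omega (angular velocity) has dimensions [T^-1].
P (power) has dimensions [L^2 M T^-3].
tau (torque) has dimensions [L^2 M T^-2].

Left side: [L^2 M T^-3]
Right side: [L^2 M T^-3]

Both sides have the same dimensions, so the equation is dimensionally consistent.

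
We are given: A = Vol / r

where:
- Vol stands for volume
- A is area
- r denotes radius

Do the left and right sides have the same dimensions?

Yes

Vol (volume) has dimensions [L^3].
A (area) has dimensions [L^2].
r (radius) has dimensions [L].

Left side: [L^2]
Right side: [L^2]

Both sides have the same dimensions, so the equation is dimensionally consistent.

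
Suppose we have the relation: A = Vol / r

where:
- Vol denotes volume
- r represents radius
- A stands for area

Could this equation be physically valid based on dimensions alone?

Yes

Vol (volume) has dimensions [L^3].
r (radius) has dimensions [L].
A (area) has dimensions [L^2].

Left side: [L^2]
Right side: [L^2]

Both sides have the same dimensions, so the equation is dimensionally consistent.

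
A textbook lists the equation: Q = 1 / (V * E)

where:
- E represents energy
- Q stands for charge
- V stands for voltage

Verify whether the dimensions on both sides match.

No

E (energy) has dimensions [L^2 M T^-2].
Q (charge) has dimensions [I T].
V (voltage) has dimensions [I^-1 L^2 M T^-3].

Left side: [I T]
Right side: [I L^-4 M^-2 T^5]

The two sides have different dimensions, so the equation is NOT dimensionally consistent.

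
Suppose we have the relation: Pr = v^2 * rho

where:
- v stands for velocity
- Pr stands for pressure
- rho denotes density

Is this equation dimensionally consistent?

Yes

v (velocity) has dimensions [L T^-1].
Pr (pressure) has dimensions [L^-1 M T^-2].
rho (density) has dimensions [L^-3 M].

Left side: [L^-1 M T^-2]
Right side: [L^-1 M T^-2]

Both sides have the same dimensions, so the equation is dimensionally consistent.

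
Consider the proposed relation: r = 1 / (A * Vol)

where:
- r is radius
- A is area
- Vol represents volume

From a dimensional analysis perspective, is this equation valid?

No

r (radius) has dimensions [L].
A (area) has dimensions [L^2].
Vol (volume) has dimensions [L^3].

Left side: [L]
Right side: [L^-5]

The two sides have different dimensions, so the equation is NOT dimensionally consistent.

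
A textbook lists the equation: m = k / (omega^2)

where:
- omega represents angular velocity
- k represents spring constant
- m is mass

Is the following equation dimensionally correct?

Yes

omega (angular velocity) has dimensions [T^-1].
k (spring constant) has dimensions [M T^-2].
m (mass) has dimensions [M].

Left side: [M]
Right side: [M]

Both sides have the same dimensions, so the equation is dimensionally consistent.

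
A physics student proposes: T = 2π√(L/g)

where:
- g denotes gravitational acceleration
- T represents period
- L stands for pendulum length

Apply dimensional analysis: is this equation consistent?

Yes

g (gravitational acceleration) has dimensions [L T^-2].
T (period) has dimensions [T].
L (pendulum length) has dimensions [L].

Left side: [T]
Right side: [T]

Both sides have the same dimensions, so the equation is dimensionally consistent.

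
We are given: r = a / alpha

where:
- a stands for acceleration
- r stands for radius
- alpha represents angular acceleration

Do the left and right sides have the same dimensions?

Yes

a (acceleration) has dimensions [L T^-2].
r (radius) has dimensions [L].
alpha (angular acceleration) has dimensions [T^-2].

Left side: [L]
Right side: [L]

Both sides have the same dimensions, so the equation is dimensionally consistent.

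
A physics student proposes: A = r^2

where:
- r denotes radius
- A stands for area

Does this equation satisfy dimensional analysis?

Yes

r (radius) has dimensions [L].
A (area) has dimensions [L^2].

Left side: [L^2]
Right side: [L^2]

Both sides have the same dimensions, so the equation is dimensionally consistent.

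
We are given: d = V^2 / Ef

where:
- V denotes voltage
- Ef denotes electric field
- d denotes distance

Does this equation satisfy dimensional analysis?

No

V (voltage) has dimensions [I^-1 L^2 M T^-3].
Ef (electric field) has dimensions [I^-1 L M T^-3].
d (distance) has dimensions [L].

Left side: [L]
Right side: [I^-1 L^3 M T^-3]

The two sides have different dimensions, so the equation is NOT dimensionally consistent.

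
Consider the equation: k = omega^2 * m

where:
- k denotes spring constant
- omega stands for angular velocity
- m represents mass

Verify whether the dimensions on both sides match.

Yes

k (spring constant) has dimensions [M T^-2].
omega (angular velocity) has dimensions [T^-1].
m (mass) has dimensions [M].

Left side: [M T^-2]
Right side: [M T^-2]

Both sides have the same dimensions, so the equation is dimensionally consistent.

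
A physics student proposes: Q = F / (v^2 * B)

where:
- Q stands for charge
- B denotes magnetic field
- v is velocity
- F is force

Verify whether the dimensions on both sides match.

No

Q (charge) has dimensions [I T].
B (magnetic field) has dimensions [I^-1 M T^-2].
v (velocity) has dimensions [L T^-1].
F (force) has dimensions [L M T^-2].

Left side: [I T]
Right side: [I L^-1 T^2]

The two sides have different dimensions, so the equation is NOT dimensionally consistent.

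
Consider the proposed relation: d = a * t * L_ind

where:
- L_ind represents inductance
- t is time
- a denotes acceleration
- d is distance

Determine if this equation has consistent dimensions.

No

L_ind (inductance) has dimensions [I^-2 L^2 M T^-2].
t (time) has dimensions [T].
a (acceleration) has dimensions [L T^-2].
d (distance) has dimensions [L].

Left side: [L]
Right side: [I^-2 L^3 M T^-3]

The two sides have different dimensions, so the equation is NOT dimensionally consistent.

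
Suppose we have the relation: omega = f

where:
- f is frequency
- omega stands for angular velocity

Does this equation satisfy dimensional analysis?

Yes

f (frequency) has dimensions [T^-1].
omega (angular velocity) has dimensions [T^-1].

Left side: [T^-1]
Right side: [T^-1]

Both sides have the same dimensions, so the equation is dimensionally consistent.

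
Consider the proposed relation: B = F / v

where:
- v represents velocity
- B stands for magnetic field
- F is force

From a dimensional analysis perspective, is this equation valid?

No

v (velocity) has dimensions [L T^-1].
B (magnetic field) has dimensions [I^-1 M T^-2].
F (force) has dimensions [L M T^-2].

Left side: [I^-1 M T^-2]
Right side: [M T^-1]

The two sides have different dimensions, so the equation is NOT dimensionally consistent.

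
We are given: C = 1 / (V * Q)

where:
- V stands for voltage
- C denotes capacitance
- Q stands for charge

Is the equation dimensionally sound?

No

V (voltage) has dimensions [I^-1 L^2 M T^-3].
C (capacitance) has dimensions [I^2 L^-2 M^-1 T^4].
Q (charge) has dimensions [I T].

Left side: [I^2 L^-2 M^-1 T^4]
Right side: [L^-2 M^-1 T^2]

The two sides have different dimensions, so the equation is NOT dimensionally consistent.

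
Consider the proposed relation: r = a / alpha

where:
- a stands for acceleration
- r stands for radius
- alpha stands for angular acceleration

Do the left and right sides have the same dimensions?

Yes

a (acceleration) has dimensions [L T^-2].
r (radius) has dimensions [L].
alpha (angular acceleration) has dimensions [T^-2].

Left side: [L]
Right side: [L]

Both sides have the same dimensions, so the equation is dimensionally consistent.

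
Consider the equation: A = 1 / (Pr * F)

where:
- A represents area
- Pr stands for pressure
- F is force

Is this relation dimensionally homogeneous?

No

A (area) has dimensions [L^2].
Pr (pressure) has dimensions [L^-1 M T^-2].
F (force) has dimensions [L M T^-2].

Left side: [L^2]
Right side: [M^-2 T^4]

The two sides have different dimensions, so the equation is NOT dimensionally consistent.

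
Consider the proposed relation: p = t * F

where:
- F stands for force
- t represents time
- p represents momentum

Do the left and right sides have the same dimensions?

Yes

F (force) has dimensions [L M T^-2].
t (time) has dimensions [T].
p (momentum) has dimensions [L M T^-1].

Left side: [L M T^-1]
Right side: [L M T^-1]

Both sides have the same dimensions, so the equation is dimensionally consistent.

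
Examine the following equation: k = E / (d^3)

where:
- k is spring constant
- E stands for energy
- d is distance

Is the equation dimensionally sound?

No

k (spring constant) has dimensions [M T^-2].
E (energy) has dimensions [L^2 M T^-2].
d (distance) has dimensions [L].

Left side: [M T^-2]
Right side: [L^-1 M T^-2]

The two sides have different dimensions, so the equation is NOT dimensionally consistent.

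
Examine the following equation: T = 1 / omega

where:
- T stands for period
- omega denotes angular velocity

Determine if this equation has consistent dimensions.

Yes

T (period) has dimensions [T].
omega (angular velocity) has dimensions [T^-1].

Left side: [T]
Right side: [T]

Both sides have the same dimensions, so the equation is dimensionally consistent.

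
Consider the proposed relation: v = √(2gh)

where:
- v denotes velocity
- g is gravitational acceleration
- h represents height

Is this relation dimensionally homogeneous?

Yes

v (velocity) has dimensions [L T^-1].
g (gravitational acceleration) has dimensions [L T^-2].
h (height) has dimensions [L].

Left side: [L T^-1]
Right side: [L T^-1]

Both sides have the same dimensions, so the equation is dimensionally consistent.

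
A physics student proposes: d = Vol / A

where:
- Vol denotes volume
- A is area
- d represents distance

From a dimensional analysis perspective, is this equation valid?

Yes

Vol (volume) has dimensions [L^3].
A (area) has dimensions [L^2].
d (distance) has dimensions [L].

Left side: [L]
Right side: [L]

Both sides have the same dimensions, so the equation is dimensionally consistent.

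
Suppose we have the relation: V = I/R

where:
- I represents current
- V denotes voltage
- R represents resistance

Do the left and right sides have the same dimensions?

No

I (current) has dimensions [I].
V (voltage) has dimensions [I^-1 L^2 M T^-3].
R (resistance) has dimensions [I^-2 L^2 M T^-3].

Left side: [I^-1 L^2 M T^-3]
Right side: [I^3 L^-2 M^-1 T^3]

The two sides have different dimensions, so the equation is NOT dimensionally consistent.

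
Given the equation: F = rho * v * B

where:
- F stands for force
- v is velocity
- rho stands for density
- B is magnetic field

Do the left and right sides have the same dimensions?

No

F (force) has dimensions [L M T^-2].
v (velocity) has dimensions [L T^-1].
rho (density) has dimensions [L^-3 M].
B (magnetic field) has dimensions [I^-1 M T^-2].

Left side: [L M T^-2]
Right side: [I^-1 L^-2 M^2 T^-3]

The two sides have different dimensions, so the equation is NOT dimensionally consistent.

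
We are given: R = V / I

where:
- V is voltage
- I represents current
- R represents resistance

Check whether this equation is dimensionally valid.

Yes

V (voltage) has dimensions [I^-1 L^2 M T^-3].
I (current) has dimensions [I].
R (resistance) has dimensions [I^-2 L^2 M T^-3].

Left side: [I^-2 L^2 M T^-3]
Right side: [I^-2 L^2 M T^-3]

Both sides have the same dimensions, so the equation is dimensionally consistent.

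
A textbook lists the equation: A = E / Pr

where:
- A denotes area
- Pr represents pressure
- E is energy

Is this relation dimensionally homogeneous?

No

A (area) has dimensions [L^2].
Pr (pressure) has dimensions [L^-1 M T^-2].
E (energy) has dimensions [L^2 M T^-2].

Left side: [L^2]
Right side: [L^3]

The two sides have different dimensions, so the equation is NOT dimensionally consistent.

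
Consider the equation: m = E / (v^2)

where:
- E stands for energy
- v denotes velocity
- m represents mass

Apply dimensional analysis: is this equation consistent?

Yes

E (energy) has dimensions [L^2 M T^-2].
v (velocity) has dimensions [L T^-1].
m (mass) has dimensions [M].

Left side: [M]
Right side: [M]

Both sides have the same dimensions, so the equation is dimensionally consistent.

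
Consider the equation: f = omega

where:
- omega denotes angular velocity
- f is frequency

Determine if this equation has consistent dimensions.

Yes

omega (angular velocity) has dimensions [T^-1].
f (frequency) has dimensions [T^-1].

Left side: [T^-1]
Right side: [T^-1]

Both sides have the same dimensions, so the equation is dimensionally consistent.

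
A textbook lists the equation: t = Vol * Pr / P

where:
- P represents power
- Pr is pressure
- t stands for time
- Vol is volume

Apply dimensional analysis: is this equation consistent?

Yes

P (power) has dimensions [L^2 M T^-3].
Pr (pressure) has dimensions [L^-1 M T^-2].
t (time) has dimensions [T].
Vol (volume) has dimensions [L^3].

Left side: [T]
Right side: [T]

Both sides have the same dimensions, so the equation is dimensionally consistent.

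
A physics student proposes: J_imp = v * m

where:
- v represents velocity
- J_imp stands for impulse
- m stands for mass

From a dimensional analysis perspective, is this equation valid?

Yes

v (velocity) has dimensions [L T^-1].
J_imp (impulse) has dimensions [L M T^-1].
m (mass) has dimensions [M].

Left side: [L M T^-1]
Right side: [L M T^-1]

Both sides have the same dimensions, so the equation is dimensionally consistent.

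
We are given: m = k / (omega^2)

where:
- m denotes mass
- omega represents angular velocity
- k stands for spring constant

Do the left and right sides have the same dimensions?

Yes

m (mass) has dimensions [M].
omega (angular velocity) has dimensions [T^-1].
k (spring constant) has dimensions [M T^-2].

Left side: [M]
Right side: [M]

Both sides have the same dimensions, so the equation is dimensionally consistent.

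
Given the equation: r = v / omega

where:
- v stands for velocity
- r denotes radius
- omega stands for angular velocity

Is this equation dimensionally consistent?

Yes

v (velocity) has dimensions [L T^-1].
r (radius) has dimensions [L].
omega (angular velocity) has dimensions [T^-1].

Left side: [L]
Right side: [L]

Both sides have the same dimensions, so the equation is dimensionally consistent.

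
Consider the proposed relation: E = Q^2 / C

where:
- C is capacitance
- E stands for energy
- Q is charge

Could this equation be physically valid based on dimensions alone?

Yes

C (capacitance) has dimensions [I^2 L^-2 M^-1 T^4].
E (energy) has dimensions [L^2 M T^-2].
Q (charge) has dimensions [I T].

Left side: [L^2 M T^-2]
Right side: [L^2 M T^-2]

Both sides have the same dimensions, so the equation is dimensionally consistent.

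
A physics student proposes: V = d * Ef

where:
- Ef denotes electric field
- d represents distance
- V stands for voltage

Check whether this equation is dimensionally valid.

Yes

Ef (electric field) has dimensions [I^-1 L M T^-3].
d (distance) has dimensions [L].
V (voltage) has dimensions [I^-1 L^2 M T^-3].

Left side: [I^-1 L^2 M T^-3]
Right side: [I^-1 L^2 M T^-3]

Both sides have the same dimensions, so the equation is dimensionally consistent.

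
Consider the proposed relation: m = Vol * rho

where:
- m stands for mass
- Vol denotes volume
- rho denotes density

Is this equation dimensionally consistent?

Yes

m (mass) has dimensions [M].
Vol (volume) has dimensions [L^3].
rho (density) has dimensions [L^-3 M].

Left side: [M]
Right side: [M]

Both sides have the same dimensions, so the equation is dimensionally consistent.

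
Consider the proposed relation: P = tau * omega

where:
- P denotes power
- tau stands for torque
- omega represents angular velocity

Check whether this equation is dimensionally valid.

Yes

P (power) has dimensions [L^2 M T^-3].
tau (torque) has dimensions [L^2 M T^-2].
omega (angular velocity) has dimensions [T^-1].

Left side: [L^2 M T^-3]
Right side: [L^2 M T^-3]

Both sides have the same dimensions, so the equation is dimensionally consistent.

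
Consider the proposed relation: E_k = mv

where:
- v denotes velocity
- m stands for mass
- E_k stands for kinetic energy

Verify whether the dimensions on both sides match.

No

v (velocity) has dimensions [L T^-1].
m (mass) has dimensions [M].
E_k (kinetic energy) has dimensions [L^2 M T^-2].

Left side: [L^2 M T^-2]
Right side: [L M T^-1]

The two sides have different dimensions, so the equation is NOT dimensionally consistent.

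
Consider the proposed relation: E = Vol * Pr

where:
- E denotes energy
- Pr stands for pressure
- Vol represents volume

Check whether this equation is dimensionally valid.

Yes

E (energy) has dimensions [L^2 M T^-2].
Pr (pressure) has dimensions [L^-1 M T^-2].
Vol (volume) has dimensions [L^3].

Left side: [L^2 M T^-2]
Right side: [L^2 M T^-2]

Both sides have the same dimensions, so the equation is dimensionally consistent.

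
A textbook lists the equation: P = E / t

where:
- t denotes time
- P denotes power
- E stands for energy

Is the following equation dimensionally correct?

Yes

t (time) has dimensions [T].
P (power) has dimensions [L^2 M T^-3].
E (energy) has dimensions [L^2 M T^-2].

Left side: [L^2 M T^-3]
Right side: [L^2 M T^-3]

Both sides have the same dimensions, so the equation is dimensionally consistent.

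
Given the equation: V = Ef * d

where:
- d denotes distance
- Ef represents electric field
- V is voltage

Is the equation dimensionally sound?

Yes

d (distance) has dimensions [L].
Ef (electric field) has dimensions [I^-1 L M T^-3].
V (voltage) has dimensions [I^-1 L^2 M T^-3].

Left side: [I^-1 L^2 M T^-3]
Right side: [I^-1 L^2 M T^-3]

Both sides have the same dimensions, so the equation is dimensionally consistent.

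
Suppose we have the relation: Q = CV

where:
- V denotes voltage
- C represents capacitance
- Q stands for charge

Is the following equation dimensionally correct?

Yes

V (voltage) has dimensions [I^-1 L^2 M T^-3].
C (capacitance) has dimensions [I^2 L^-2 M^-1 T^4].
Q (charge) has dimensions [I T].

Left side: [I T]
Right side: [I T]

Both sides have the same dimensions, so the equation is dimensionally consistent.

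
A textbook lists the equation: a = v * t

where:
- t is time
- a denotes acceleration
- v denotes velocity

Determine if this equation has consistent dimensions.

No

t (time) has dimensions [T].
a (acceleration) has dimensions [L T^-2].
v (velocity) has dimensions [L T^-1].

Left side: [L T^-2]
Right side: [L]

The two sides have different dimensions, so the equation is NOT dimensionally consistent.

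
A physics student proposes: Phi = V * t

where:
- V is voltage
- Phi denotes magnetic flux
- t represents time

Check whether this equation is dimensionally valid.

Yes

V (voltage) has dimensions [I^-1 L^2 M T^-3].
Phi (magnetic flux) has dimensions [I^-1 L^2 M T^-2].
t (time) has dimensions [T].

Left side: [I^-1 L^2 M T^-2]
Right side: [I^-1 L^2 M T^-2]

Both sides have the same dimensions, so the equation is dimensionally consistent.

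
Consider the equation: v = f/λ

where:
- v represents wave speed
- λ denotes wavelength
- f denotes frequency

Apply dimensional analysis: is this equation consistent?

No

v (wave speed) has dimensions [L T^-1].
λ (wavelength) has dimensions [L].
f (frequency) has dimensions [T^-1].

Left side: [L T^-1]
Right side: [L^-1 T^-1]

The two sides have different dimensions, so the equation is NOT dimensionally consistent.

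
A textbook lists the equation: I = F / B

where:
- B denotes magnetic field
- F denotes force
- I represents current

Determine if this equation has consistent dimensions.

No

B (magnetic field) has dimensions [I^-1 M T^-2].
F (force) has dimensions [L M T^-2].
I (current) has dimensions [I].

Left side: [I]
Right side: [I L]

The two sides have different dimensions, so the equation is NOT dimensionally consistent.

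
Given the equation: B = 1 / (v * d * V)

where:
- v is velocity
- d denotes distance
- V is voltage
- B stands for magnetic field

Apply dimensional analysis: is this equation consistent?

No

v (velocity) has dimensions [L T^-1].
d (distance) has dimensions [L].
V (voltage) has dimensions [I^-1 L^2 M T^-3].
B (magnetic field) has dimensions [I^-1 M T^-2].

Left side: [I^-1 M T^-2]
Right side: [I L^-4 M^-1 T^4]

The two sides have different dimensions, so the equation is NOT dimensionally consistent.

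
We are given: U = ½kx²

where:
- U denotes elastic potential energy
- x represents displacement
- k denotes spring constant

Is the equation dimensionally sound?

Yes

U (elastic potential energy) has dimensions [L^2 M T^-2].
x (displacement) has dimensions [L].
k (spring constant) has dimensions [M T^-2].

Left side: [L^2 M T^-2]
Right side: [L^2 M T^-2]

Both sides have the same dimensions, so the equation is dimensionally consistent.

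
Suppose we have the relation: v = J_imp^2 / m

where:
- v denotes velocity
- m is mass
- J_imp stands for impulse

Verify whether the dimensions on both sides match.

No

v (velocity) has dimensions [L T^-1].
m (mass) has dimensions [M].
J_imp (impulse) has dimensions [L M T^-1].

Left side: [L T^-1]
Right side: [L^2 M T^-2]

The two sides have different dimensions, so the equation is NOT dimensionally consistent.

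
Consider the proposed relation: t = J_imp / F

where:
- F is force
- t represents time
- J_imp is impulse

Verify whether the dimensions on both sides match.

Yes

F (force) has dimensions [L M T^-2].
t (time) has dimensions [T].
J_imp (impulse) has dimensions [L M T^-1].

Left side: [T]
Right side: [T]

Both sides have the same dimensions, so the equation is dimensionally consistent.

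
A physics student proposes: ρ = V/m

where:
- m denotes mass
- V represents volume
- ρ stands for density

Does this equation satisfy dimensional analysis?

No

m (mass) has dimensions [M].
V (volume) has dimensions [L^3].
ρ (density) has dimensions [L^-3 M].

Left side: [L^-3 M]
Right side: [L^3 M^-1]

The two sides have different dimensions, so the equation is NOT dimensionally consistent.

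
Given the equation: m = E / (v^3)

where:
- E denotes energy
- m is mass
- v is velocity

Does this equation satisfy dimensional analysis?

No

E (energy) has dimensions [L^2 M T^-2].
m (mass) has dimensions [M].
v (velocity) has dimensions [L T^-1].

Left side: [M]
Right side: [L^-1 M T]

The two sides have different dimensions, so the equation is NOT dimensionally consistent.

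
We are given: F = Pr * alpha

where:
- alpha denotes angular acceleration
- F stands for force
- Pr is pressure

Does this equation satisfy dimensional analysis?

No

alpha (angular acceleration) has dimensions [T^-2].
F (force) has dimensions [L M T^-2].
Pr (pressure) has dimensions [L^-1 M T^-2].

Left side: [L M T^-2]
Right side: [L^-1 M T^-4]

The two sides have different dimensions, so the equation is NOT dimensionally consistent.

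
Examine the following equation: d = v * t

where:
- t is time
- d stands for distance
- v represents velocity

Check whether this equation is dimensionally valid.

Yes

t (time) has dimensions [T].
d (distance) has dimensions [L].
v (velocity) has dimensions [L T^-1].

Left side: [L]
Right side: [L]

Both sides have the same dimensions, so the equation is dimensionally consistent.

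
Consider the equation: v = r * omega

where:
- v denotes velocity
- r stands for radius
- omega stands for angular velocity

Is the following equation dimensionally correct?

Yes

v (velocity) has dimensions [L T^-1].
r (radius) has dimensions [L].
omega (angular velocity) has dimensions [T^-1].

Left side: [L T^-1]
Right side: [L T^-1]

Both sides have the same dimensions, so the equation is dimensionally consistent.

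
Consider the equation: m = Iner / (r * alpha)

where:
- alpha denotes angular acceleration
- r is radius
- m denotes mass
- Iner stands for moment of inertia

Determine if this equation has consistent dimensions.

No

alpha (angular acceleration) has dimensions [T^-2].
r (radius) has dimensions [L].
m (mass) has dimensions [M].
Iner (moment of inertia) has dimensions [L^2 M].

Left side: [M]
Right side: [L M T^2]

The two sides have different dimensions, so the equation is NOT dimensionally consistent.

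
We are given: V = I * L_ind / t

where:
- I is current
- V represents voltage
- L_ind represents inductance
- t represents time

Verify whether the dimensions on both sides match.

Yes

I (current) has dimensions [I].
V (voltage) has dimensions [I^-1 L^2 M T^-3].
L_ind (inductance) has dimensions [I^-2 L^2 M T^-2].
t (time) has dimensions [T].

Left side: [I^-1 L^2 M T^-3]
Right side: [I^-1 L^2 M T^-3]

Both sides have the same dimensions, so the equation is dimensionally consistent.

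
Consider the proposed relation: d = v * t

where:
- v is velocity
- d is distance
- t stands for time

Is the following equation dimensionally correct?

Yes

v (velocity) has dimensions [L T^-1].
d (distance) has dimensions [L].
t (time) has dimensions [T].

Left side: [L]
Right side: [L]

Both sides have the same dimensions, so the equation is dimensionally consistent.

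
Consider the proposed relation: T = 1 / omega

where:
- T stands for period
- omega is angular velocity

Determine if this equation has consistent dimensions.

Yes

T (period) has dimensions [T].
omega (angular velocity) has dimensions [T^-1].

Left side: [T]
Right side: [T]

Both sides have the same dimensions, so the equation is dimensionally consistent.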